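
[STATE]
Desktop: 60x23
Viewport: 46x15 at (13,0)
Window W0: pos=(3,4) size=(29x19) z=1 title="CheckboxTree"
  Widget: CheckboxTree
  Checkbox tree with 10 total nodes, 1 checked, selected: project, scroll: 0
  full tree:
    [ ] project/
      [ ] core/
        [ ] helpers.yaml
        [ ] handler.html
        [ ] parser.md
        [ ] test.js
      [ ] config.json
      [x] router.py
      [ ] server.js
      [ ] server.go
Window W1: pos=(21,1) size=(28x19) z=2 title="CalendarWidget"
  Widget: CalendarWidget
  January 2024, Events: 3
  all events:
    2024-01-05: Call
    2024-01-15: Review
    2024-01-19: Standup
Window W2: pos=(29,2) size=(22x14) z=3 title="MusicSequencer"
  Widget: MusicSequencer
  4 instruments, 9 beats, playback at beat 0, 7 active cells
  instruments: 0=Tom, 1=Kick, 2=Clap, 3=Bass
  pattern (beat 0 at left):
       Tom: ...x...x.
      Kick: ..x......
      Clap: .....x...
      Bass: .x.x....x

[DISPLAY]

                                              
        ┏━━━━━━━━━━━━━━━━━━━━━━━━━━┓          
        ┃ Calend┏━━━━━━━━━━━━━━━━━━━━┓        
        ┠───────┃ MusicSequencer     ┃        
━━━━━━━━┃       ┠────────────────────┨        
Tree    ┃Mo Tu W┃     ▼12345678      ┃        
────────┃ 1  2  ┃  Tom···█···█·      ┃        
ect/    ┃ 8  9 1┃ Kick··█······      ┃        
re/     ┃15* 16 ┃ Clap·····█···      ┃        
helpers.┃22 23 2┃ Bass·█·█····█      ┃        
handler.┃29 30 3┃                    ┃        
parser.m┃       ┃                    ┃        
test.js ┃       ┃                    ┃        
nfig.jso┃       ┃                    ┃        
uter.py ┃       ┃                    ┃        


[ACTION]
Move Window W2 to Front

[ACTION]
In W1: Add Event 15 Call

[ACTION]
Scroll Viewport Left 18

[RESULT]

                                              
                     ┏━━━━━━━━━━━━━━━━━━━━━━━━
                     ┃ Calend┏━━━━━━━━━━━━━━━━
                     ┠───────┃ MusicSequencer 
   ┏━━━━━━━━━━━━━━━━━┃       ┠────────────────
   ┃ CheckboxTree    ┃Mo Tu W┃     ▼12345678  
   ┠─────────────────┃ 1  2  ┃  Tom···█···█·  
   ┃>[-] project/    ┃ 8  9 1┃ Kick··█······  
   ┃   [ ] core/     ┃15* 16 ┃ Clap·····█···  
   ┃     [ ] helpers.┃22 23 2┃ Bass·█·█····█  
   ┃     [ ] handler.┃29 30 3┃                
   ┃     [ ] parser.m┃       ┃                
   ┃     [ ] test.js ┃       ┃                
   ┃   [ ] config.jso┃       ┃                
   ┃   [x] router.py ┃       ┃                


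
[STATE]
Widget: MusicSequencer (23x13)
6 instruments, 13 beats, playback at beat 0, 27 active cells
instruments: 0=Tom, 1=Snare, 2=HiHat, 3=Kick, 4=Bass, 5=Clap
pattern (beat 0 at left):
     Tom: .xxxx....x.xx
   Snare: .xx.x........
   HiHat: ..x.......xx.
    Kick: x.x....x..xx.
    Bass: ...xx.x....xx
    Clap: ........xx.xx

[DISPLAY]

      ▼123456789012    
   Tom·████····█·██    
 Snare·██·█········    
 HiHat··█·······██·    
  Kick█·█····█··██·    
  Bass···██·█····██    
  Clap········██·██    
                       
                       
                       
                       
                       
                       


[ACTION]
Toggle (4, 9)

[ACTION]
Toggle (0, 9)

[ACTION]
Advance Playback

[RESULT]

      0▼23456789012    
   Tom·████······██    
 Snare·██·█········    
 HiHat··█·······██·    
  Kick█·█····█··██·    
  Bass···██·█··█·██    
  Clap········██·██    
                       
                       
                       
                       
                       
                       


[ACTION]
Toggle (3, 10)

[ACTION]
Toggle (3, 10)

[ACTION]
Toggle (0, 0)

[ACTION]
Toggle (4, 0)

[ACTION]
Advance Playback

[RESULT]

      01▼3456789012    
   Tom█████······██    
 Snare·██·█········    
 HiHat··█·······██·    
  Kick█·█····█··██·    
  Bass█··██·█··█·██    
  Clap········██·██    
                       
                       
                       
                       
                       
                       


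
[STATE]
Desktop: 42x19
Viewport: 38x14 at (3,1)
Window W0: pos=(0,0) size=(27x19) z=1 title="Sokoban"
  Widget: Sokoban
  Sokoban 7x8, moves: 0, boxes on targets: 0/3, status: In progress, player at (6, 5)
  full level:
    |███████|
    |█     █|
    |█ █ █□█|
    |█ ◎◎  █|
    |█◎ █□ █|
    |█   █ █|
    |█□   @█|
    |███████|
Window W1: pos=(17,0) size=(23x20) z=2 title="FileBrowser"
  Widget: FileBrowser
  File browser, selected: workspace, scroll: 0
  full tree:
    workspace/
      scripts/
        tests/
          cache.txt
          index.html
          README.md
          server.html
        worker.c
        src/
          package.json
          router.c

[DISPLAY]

okoban        ┃ FileBrowser         ┃ 
──────────────┠─────────────────────┨ 
█████         ┃> [-] workspace/     ┃ 
    █         ┃    [+] scripts/     ┃ 
█ █□█         ┃                     ┃ 
◎◎  █         ┃                     ┃ 
 █□ █         ┃                     ┃ 
  █ █         ┃                     ┃ 
   @█         ┃                     ┃ 
█████         ┃                     ┃ 
ves: 0  0/3   ┃                     ┃ 
              ┃                     ┃ 
              ┃                     ┃ 
              ┃                     ┃ 


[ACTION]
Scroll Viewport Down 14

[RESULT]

█ █□█         ┃                     ┃ 
◎◎  █         ┃                     ┃ 
 █□ █         ┃                     ┃ 
  █ █         ┃                     ┃ 
   @█         ┃                     ┃ 
█████         ┃                     ┃ 
ves: 0  0/3   ┃                     ┃ 
              ┃                     ┃ 
              ┃                     ┃ 
              ┃                     ┃ 
              ┃                     ┃ 
              ┃                     ┃ 
              ┃                     ┃ 
━━━━━━━━━━━━━━┃                     ┃ 


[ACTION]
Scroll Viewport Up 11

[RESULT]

━━━━━━━━━━━━━━┏━━━━━━━━━━━━━━━━━━━━━┓ 
okoban        ┃ FileBrowser         ┃ 
──────────────┠─────────────────────┨ 
█████         ┃> [-] workspace/     ┃ 
    █         ┃    [+] scripts/     ┃ 
█ █□█         ┃                     ┃ 
◎◎  █         ┃                     ┃ 
 █□ █         ┃                     ┃ 
  █ █         ┃                     ┃ 
   @█         ┃                     ┃ 
█████         ┃                     ┃ 
ves: 0  0/3   ┃                     ┃ 
              ┃                     ┃ 
              ┃                     ┃ 


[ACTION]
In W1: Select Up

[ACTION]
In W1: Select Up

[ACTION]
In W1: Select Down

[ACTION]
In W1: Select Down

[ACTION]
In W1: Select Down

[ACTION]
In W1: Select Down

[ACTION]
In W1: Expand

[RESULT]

━━━━━━━━━━━━━━┏━━━━━━━━━━━━━━━━━━━━━┓ 
okoban        ┃ FileBrowser         ┃ 
──────────────┠─────────────────────┨ 
█████         ┃  [-] workspace/     ┃ 
    █         ┃  > [-] scripts/     ┃ 
█ █□█         ┃      [+] tests/     ┃ 
◎◎  █         ┃      worker.c       ┃ 
 █□ █         ┃      [+] src/       ┃ 
  █ █         ┃                     ┃ 
   @█         ┃                     ┃ 
█████         ┃                     ┃ 
ves: 0  0/3   ┃                     ┃ 
              ┃                     ┃ 
              ┃                     ┃ 


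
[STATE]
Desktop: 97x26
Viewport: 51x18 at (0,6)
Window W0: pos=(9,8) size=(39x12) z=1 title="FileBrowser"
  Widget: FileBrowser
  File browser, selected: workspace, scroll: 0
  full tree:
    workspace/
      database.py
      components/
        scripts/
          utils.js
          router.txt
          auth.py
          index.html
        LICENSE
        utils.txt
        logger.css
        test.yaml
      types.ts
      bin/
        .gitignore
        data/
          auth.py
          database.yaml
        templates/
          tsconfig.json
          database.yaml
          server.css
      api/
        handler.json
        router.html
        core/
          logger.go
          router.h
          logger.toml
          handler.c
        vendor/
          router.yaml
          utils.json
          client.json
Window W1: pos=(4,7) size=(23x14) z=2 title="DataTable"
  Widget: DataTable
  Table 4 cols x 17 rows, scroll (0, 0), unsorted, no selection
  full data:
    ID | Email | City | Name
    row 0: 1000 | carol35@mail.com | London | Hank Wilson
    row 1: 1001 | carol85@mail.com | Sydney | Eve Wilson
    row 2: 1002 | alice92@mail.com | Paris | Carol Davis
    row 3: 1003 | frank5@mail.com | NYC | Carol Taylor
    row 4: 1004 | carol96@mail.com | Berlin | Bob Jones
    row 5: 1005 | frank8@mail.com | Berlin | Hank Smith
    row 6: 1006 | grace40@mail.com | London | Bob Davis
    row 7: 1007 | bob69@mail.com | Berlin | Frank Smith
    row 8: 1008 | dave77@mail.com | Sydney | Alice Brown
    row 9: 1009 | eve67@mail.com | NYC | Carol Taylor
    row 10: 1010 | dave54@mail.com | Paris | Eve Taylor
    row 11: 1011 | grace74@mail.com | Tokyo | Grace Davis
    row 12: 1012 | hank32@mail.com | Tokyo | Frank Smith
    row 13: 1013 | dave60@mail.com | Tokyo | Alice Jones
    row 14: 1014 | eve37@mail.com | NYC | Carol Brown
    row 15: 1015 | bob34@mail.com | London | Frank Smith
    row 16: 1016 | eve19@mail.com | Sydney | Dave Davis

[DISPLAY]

                                                   
    ┏━━━━━━━━━━━━━━━━━━━━━┓                        
    ┃ DataTable           ┃━━━━━━━━━━━━━━━━━━━━┓   
    ┠─────────────────────┨                    ┃   
    ┃ID  │Email           ┃────────────────────┨   
    ┃────┼────────────────┃                    ┃   
    ┃1000│carol35@mail.com┃                    ┃   
    ┃1001│carol85@mail.com┃s/                  ┃   
    ┃1002│alice92@mail.com┃                    ┃   
    ┃1003│frank5@mail.com ┃                    ┃   
    ┃1004│carol96@mail.com┃                    ┃   
    ┃1005│frank8@mail.com ┃                    ┃   
    ┃1006│grace40@mail.com┃                    ┃   
    ┃1007│bob69@mail.com  ┃━━━━━━━━━━━━━━━━━━━━┛   
    ┗━━━━━━━━━━━━━━━━━━━━━┛                        
                                                   
                                                   
                                                   


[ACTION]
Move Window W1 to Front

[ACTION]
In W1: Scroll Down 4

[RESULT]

                                                   
    ┏━━━━━━━━━━━━━━━━━━━━━┓                        
    ┃ DataTable           ┃━━━━━━━━━━━━━━━━━━━━┓   
    ┠─────────────────────┨                    ┃   
    ┃ID  │Email           ┃────────────────────┨   
    ┃────┼────────────────┃                    ┃   
    ┃1004│carol96@mail.com┃                    ┃   
    ┃1005│frank8@mail.com ┃s/                  ┃   
    ┃1006│grace40@mail.com┃                    ┃   
    ┃1007│bob69@mail.com  ┃                    ┃   
    ┃1008│dave77@mail.com ┃                    ┃   
    ┃1009│eve67@mail.com  ┃                    ┃   
    ┃1010│dave54@mail.com ┃                    ┃   
    ┃1011│grace74@mail.com┃━━━━━━━━━━━━━━━━━━━━┛   
    ┗━━━━━━━━━━━━━━━━━━━━━┛                        
                                                   
                                                   
                                                   


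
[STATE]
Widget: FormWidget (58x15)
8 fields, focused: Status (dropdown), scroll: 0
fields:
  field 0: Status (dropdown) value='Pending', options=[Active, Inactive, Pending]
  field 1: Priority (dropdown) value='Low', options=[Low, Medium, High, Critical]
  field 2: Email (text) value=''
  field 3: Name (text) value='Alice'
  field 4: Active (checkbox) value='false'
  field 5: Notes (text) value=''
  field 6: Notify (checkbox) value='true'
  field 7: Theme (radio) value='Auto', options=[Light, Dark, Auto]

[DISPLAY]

> Status:     [Pending                                  ▼]
  Priority:   [Low                                      ▼]
  Email:      [                                          ]
  Name:       [Alice                                     ]
  Active:     [ ]                                         
  Notes:      [                                          ]
  Notify:     [x]                                         
  Theme:      ( ) Light  ( ) Dark  (●) Auto               
                                                          
                                                          
                                                          
                                                          
                                                          
                                                          
                                                          


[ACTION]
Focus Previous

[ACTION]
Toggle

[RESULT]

  Status:     [Pending                                  ▼]
  Priority:   [Low                                      ▼]
  Email:      [                                          ]
  Name:       [Alice                                     ]
  Active:     [ ]                                         
  Notes:      [                                          ]
  Notify:     [x]                                         
> Theme:      ( ) Light  ( ) Dark  (●) Auto               
                                                          
                                                          
                                                          
                                                          
                                                          
                                                          
                                                          


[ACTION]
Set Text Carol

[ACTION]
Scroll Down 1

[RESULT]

  Priority:   [Low                                      ▼]
  Email:      [                                          ]
  Name:       [Alice                                     ]
  Active:     [ ]                                         
  Notes:      [                                          ]
  Notify:     [x]                                         
> Theme:      ( ) Light  ( ) Dark  (●) Auto               
                                                          
                                                          
                                                          
                                                          
                                                          
                                                          
                                                          
                                                          


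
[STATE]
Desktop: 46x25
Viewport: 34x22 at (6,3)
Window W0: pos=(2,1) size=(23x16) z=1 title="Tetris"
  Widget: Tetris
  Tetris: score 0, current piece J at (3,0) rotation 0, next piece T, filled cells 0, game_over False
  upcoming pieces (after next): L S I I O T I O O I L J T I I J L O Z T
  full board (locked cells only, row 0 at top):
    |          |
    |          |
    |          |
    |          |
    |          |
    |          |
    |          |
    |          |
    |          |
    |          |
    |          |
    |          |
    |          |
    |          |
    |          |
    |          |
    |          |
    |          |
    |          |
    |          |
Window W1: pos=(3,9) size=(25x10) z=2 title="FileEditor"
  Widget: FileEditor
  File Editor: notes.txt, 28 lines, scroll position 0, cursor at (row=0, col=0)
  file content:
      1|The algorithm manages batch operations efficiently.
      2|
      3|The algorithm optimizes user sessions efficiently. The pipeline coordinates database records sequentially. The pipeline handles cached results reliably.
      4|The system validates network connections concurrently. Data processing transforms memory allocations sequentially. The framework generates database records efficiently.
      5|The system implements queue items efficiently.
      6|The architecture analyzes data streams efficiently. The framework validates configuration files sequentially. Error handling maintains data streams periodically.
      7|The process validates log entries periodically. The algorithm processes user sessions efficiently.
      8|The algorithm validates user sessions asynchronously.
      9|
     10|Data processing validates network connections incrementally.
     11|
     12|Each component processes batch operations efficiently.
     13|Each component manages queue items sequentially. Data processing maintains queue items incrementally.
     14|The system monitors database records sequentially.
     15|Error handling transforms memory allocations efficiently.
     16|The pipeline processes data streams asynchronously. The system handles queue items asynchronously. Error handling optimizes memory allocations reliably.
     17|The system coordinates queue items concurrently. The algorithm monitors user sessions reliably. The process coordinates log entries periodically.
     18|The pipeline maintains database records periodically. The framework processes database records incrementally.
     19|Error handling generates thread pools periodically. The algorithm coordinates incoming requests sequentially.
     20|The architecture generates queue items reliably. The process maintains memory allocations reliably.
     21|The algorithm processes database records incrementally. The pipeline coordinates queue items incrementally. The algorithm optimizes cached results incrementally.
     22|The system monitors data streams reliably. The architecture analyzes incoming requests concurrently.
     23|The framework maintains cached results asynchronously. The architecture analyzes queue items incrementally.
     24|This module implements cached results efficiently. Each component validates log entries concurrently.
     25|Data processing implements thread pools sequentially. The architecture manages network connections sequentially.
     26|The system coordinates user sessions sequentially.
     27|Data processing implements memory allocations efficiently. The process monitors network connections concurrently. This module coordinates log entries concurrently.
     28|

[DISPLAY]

──────────────────┨               
       │Next:     ┃               
       │ ▒        ┃               
       │▒▒▒       ┃               
       │          ┃               
       │          ┃               
━━━━━━━━━━━━━━━━━━━━━┓            
ileEditor            ┃            
─────────────────────┨            
e algorithm manages ▲┃            
                    █┃            
e algorithm optimize░┃            
e system validates n░┃            
e system implements ░┃            
e architecture analy▼┃            
━━━━━━━━━━━━━━━━━━━━━┛            
                                  
                                  
                                  
                                  
                                  
                                  


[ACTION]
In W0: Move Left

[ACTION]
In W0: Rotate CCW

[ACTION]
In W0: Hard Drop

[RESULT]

──────────────────┨               
       │Next:     ┃               
       │  ▒       ┃               
       │▒▒▒       ┃               
       │          ┃               
       │          ┃               
━━━━━━━━━━━━━━━━━━━━━┓            
ileEditor            ┃            
─────────────────────┨            
e algorithm manages ▲┃            
                    █┃            
e algorithm optimize░┃            
e system validates n░┃            
e system implements ░┃            
e architecture analy▼┃            
━━━━━━━━━━━━━━━━━━━━━┛            
                                  
                                  
                                  
                                  
                                  
                                  


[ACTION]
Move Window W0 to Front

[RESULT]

──────────────────┨               
       │Next:     ┃               
       │  ▒       ┃               
       │▒▒▒       ┃               
       │          ┃               
       │          ┃               
       │          ┃━━┓            
       │Score:    ┃  ┃            
       │0         ┃──┨            
       │          ┃ ▲┃            
█      │          ┃ █┃            
█      │          ┃e░┃            
█      │          ┃n░┃            
━━━━━━━━━━━━━━━━━━┛ ░┃            
e architecture analy▼┃            
━━━━━━━━━━━━━━━━━━━━━┛            
                                  
                                  
                                  
                                  
                                  
                                  


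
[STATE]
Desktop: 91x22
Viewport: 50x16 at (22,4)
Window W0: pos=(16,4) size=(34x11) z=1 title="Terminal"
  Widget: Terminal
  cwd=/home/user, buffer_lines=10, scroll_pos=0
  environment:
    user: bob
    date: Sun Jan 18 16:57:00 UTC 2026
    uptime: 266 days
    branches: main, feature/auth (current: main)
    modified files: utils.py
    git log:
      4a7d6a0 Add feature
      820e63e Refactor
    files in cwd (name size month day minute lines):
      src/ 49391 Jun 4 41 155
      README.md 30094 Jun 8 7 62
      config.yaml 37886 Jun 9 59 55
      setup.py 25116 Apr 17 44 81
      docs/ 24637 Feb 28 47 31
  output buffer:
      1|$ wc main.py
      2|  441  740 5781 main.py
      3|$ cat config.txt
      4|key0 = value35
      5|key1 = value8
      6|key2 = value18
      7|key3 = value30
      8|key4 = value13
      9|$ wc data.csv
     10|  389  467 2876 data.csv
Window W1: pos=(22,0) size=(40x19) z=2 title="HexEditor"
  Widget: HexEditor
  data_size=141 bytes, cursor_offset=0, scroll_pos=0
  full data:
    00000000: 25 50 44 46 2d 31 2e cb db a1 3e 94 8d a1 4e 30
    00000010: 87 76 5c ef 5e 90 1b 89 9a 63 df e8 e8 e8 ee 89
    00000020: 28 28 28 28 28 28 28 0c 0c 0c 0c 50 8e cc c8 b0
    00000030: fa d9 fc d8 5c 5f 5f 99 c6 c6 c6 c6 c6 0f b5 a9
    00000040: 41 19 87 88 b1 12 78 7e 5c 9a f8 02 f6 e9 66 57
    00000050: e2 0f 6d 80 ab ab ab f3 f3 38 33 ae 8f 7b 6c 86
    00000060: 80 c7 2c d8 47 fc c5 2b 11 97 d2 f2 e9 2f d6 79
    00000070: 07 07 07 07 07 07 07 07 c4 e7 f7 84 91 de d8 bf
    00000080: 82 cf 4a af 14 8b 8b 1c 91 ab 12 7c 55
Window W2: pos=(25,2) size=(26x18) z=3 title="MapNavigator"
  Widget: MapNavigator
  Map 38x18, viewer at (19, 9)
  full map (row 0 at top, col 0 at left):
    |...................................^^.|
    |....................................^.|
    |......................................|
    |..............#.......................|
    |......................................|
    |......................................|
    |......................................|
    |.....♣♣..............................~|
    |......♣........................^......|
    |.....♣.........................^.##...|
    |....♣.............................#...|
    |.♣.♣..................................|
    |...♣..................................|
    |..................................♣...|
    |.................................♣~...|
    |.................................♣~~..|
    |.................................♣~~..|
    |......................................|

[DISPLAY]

┃00┠────────────────────────┨1b 89  9a ┃          
┃00┃........................┃28 0c  0c ┃          
┃00┃.......#................┃5f 99  c6 ┃          
┃00┃........................┃78 7e  5c ┃          
┃00┃........................┃ab f3  f3 ┃          
┃00┃........................┃c5 2b  11 ┃          
┃00┃........................┃07 07  c4 ┃          
┃00┃........................┃8b 1c  91 ┃          
┃  ┃............@...........┃          ┃          
┃  ┃........................┃          ┃          
┃  ┃........................┃          ┃          
┃  ┃........................┃          ┃          
┃  ┃........................┃          ┃          
┃  ┃........................┃          ┃          
┗━━┃........................┃━━━━━━━━━━┛          
   ┗━━━━━━━━━━━━━━━━━━━━━━━━┛                     


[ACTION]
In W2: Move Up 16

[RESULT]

┃00┠────────────────────────┨1b 89  9a ┃          
┃00┃                        ┃28 0c  0c ┃          
┃00┃                        ┃5f 99  c6 ┃          
┃00┃                        ┃78 7e  5c ┃          
┃00┃                        ┃ab f3  f3 ┃          
┃00┃                        ┃c5 2b  11 ┃          
┃00┃                        ┃07 07  c4 ┃          
┃00┃                        ┃8b 1c  91 ┃          
┃  ┃............@...........┃          ┃          
┃  ┃........................┃          ┃          
┃  ┃........................┃          ┃          
┃  ┃.......#................┃          ┃          
┃  ┃........................┃          ┃          
┃  ┃........................┃          ┃          
┗━━┃........................┃━━━━━━━━━━┛          
   ┗━━━━━━━━━━━━━━━━━━━━━━━━┛                     


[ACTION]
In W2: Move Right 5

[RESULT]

┃00┠────────────────────────┨1b 89  9a ┃          
┃00┃                        ┃28 0c  0c ┃          
┃00┃                        ┃5f 99  c6 ┃          
┃00┃                        ┃78 7e  5c ┃          
┃00┃                        ┃ab f3  f3 ┃          
┃00┃                        ┃c5 2b  11 ┃          
┃00┃                        ┃07 07  c4 ┃          
┃00┃                        ┃8b 1c  91 ┃          
┃  ┃............@..........^┃          ┃          
┃  ┃........................┃          ┃          
┃  ┃........................┃          ┃          
┃  ┃..#.....................┃          ┃          
┃  ┃........................┃          ┃          
┃  ┃........................┃          ┃          
┗━━┃........................┃━━━━━━━━━━┛          
   ┗━━━━━━━━━━━━━━━━━━━━━━━━┛                     


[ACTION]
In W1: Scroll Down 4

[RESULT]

┃00┠────────────────────────┨ab f3  f3 ┃          
┃00┃                        ┃c5 2b  11 ┃          
┃00┃                        ┃07 07  c4 ┃          
┃00┃                        ┃8b 1c  91 ┃          
┃  ┃                        ┃          ┃          
┃  ┃                        ┃          ┃          
┃  ┃                        ┃          ┃          
┃  ┃                        ┃          ┃          
┃  ┃............@..........^┃          ┃          
┃  ┃........................┃          ┃          
┃  ┃........................┃          ┃          
┃  ┃..#.....................┃          ┃          
┃  ┃........................┃          ┃          
┃  ┃........................┃          ┃          
┗━━┃........................┃━━━━━━━━━━┛          
   ┗━━━━━━━━━━━━━━━━━━━━━━━━┛                     


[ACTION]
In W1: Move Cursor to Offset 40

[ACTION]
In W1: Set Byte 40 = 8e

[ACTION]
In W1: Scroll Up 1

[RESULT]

┃00┠────────────────────────┨78 7e  5c ┃          
┃00┃                        ┃ab f3  f3 ┃          
┃00┃                        ┃c5 2b  11 ┃          
┃00┃                        ┃07 07  c4 ┃          
┃00┃                        ┃8b 1c  91 ┃          
┃  ┃                        ┃          ┃          
┃  ┃                        ┃          ┃          
┃  ┃                        ┃          ┃          
┃  ┃............@..........^┃          ┃          
┃  ┃........................┃          ┃          
┃  ┃........................┃          ┃          
┃  ┃..#.....................┃          ┃          
┃  ┃........................┃          ┃          
┃  ┃........................┃          ┃          
┗━━┃........................┃━━━━━━━━━━┛          
   ┗━━━━━━━━━━━━━━━━━━━━━━━━┛                     


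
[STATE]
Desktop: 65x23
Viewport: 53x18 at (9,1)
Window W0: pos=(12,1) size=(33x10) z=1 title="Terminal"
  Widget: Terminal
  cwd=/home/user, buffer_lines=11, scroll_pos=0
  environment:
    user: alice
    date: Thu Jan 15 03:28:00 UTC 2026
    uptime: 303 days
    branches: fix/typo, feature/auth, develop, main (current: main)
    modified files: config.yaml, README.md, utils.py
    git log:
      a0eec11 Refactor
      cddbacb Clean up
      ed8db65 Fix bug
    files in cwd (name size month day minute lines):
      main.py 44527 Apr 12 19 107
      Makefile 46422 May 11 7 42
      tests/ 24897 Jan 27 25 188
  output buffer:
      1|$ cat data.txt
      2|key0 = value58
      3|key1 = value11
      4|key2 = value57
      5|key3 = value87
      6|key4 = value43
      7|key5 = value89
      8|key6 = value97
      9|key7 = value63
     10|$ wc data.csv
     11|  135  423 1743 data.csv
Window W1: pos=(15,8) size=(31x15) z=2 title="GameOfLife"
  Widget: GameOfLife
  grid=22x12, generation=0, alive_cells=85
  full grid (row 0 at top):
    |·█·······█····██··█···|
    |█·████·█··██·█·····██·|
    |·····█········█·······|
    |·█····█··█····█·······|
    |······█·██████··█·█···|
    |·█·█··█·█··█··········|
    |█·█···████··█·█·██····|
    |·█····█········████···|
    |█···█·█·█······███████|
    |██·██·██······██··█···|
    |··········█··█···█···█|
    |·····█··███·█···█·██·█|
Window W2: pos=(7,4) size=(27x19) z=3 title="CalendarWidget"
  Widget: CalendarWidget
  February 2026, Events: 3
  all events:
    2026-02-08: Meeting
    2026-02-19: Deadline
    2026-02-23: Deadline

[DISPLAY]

   ┏━━━━━━━━━━━━━━━━━━━━━━━━━━━━━━━┓                 
   ┃ Terminal                      ┃                 
   ┠───────────────────────────────┨                 
━━━━━━━━━━━━━━━━━━━━━━━━┓          ┃                 
CalendarWidget          ┃          ┃                 
────────────────────────┨          ┃                 
     February 2026      ┃          ┃                 
o Tu We Th Fr Sa Su     ┃━━━━━━━━━━━┓                
                  1     ┃           ┃                
2  3  4  5  6  7  8*    ┃───────────┨                
9 10 11 12 13 14 15     ┃           ┃                
6 17 18 19* 20 21 22    ┃·██·       ┃                
3* 24 25 26 27 28       ┃····       ┃                
                        ┃····       ┃                
                        ┃█···       ┃                
                        ┃····       ┃                
                        ┃····       ┃                
                        ┃█···       ┃                


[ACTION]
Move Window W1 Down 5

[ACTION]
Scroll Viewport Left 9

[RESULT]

            ┏━━━━━━━━━━━━━━━━━━━━━━━━━━━━━━━┓        
            ┃ Terminal                      ┃        
            ┠───────────────────────────────┨        
       ┏━━━━━━━━━━━━━━━━━━━━━━━━━┓          ┃        
       ┃ CalendarWidget          ┃          ┃        
       ┠─────────────────────────┨          ┃        
       ┃      February 2026      ┃          ┃        
       ┃Mo Tu We Th Fr Sa Su     ┃━━━━━━━━━━━┓       
       ┃                   1     ┃           ┃       
       ┃ 2  3  4  5  6  7  8*    ┃───────────┨       
       ┃ 9 10 11 12 13 14 15     ┃           ┃       
       ┃16 17 18 19* 20 21 22    ┃·██·       ┃       
       ┃23* 24 25 26 27 28       ┃····       ┃       
       ┃                         ┃····       ┃       
       ┃                         ┃█···       ┃       
       ┃                         ┃····       ┃       
       ┃                         ┃····       ┃       
       ┃                         ┃█···       ┃       


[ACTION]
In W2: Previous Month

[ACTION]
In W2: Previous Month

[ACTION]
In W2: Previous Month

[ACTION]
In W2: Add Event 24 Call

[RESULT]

            ┏━━━━━━━━━━━━━━━━━━━━━━━━━━━━━━━┓        
            ┃ Terminal                      ┃        
            ┠───────────────────────────────┨        
       ┏━━━━━━━━━━━━━━━━━━━━━━━━━┓          ┃        
       ┃ CalendarWidget          ┃          ┃        
       ┠─────────────────────────┨          ┃        
       ┃      November 2025      ┃          ┃        
       ┃Mo Tu We Th Fr Sa Su     ┃━━━━━━━━━━━┓       
       ┃                1  2     ┃           ┃       
       ┃ 3  4  5  6  7  8  9     ┃───────────┨       
       ┃10 11 12 13 14 15 16     ┃           ┃       
       ┃17 18 19 20 21 22 23     ┃·██·       ┃       
       ┃24* 25 26 27 28 29 30    ┃····       ┃       
       ┃                         ┃····       ┃       
       ┃                         ┃█···       ┃       
       ┃                         ┃····       ┃       
       ┃                         ┃····       ┃       
       ┃                         ┃█···       ┃       


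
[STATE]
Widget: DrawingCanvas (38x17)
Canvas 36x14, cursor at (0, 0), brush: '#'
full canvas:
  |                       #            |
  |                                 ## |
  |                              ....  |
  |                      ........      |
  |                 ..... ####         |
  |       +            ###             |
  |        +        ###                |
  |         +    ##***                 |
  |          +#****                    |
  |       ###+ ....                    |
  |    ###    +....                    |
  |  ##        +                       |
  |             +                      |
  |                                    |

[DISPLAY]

+                      #              
                                 ##   
                              ....    
                      ........        
                 ..... ####           
       +            ###               
        +        ###                  
         +    ##***                   
          +#****                      
       ###+ ....                      
    ###    +....                      
  ##        +                         
             +                        
                                      
                                      
                                      
                                      


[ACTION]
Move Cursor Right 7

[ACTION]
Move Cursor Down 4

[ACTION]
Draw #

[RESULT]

                       #              
                                 ##   
                              ....    
                      ........        
       #         ..... ####           
       +            ###               
        +        ###                  
         +    ##***                   
          +#****                      
       ###+ ....                      
    ###    +....                      
  ##        +                         
             +                        
                                      
                                      
                                      
                                      


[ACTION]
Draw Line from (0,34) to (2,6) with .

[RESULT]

                       #   ........   
             ..............      ##   
      .......                 ....    
                      ........        
       #         ..... ####           
       +            ###               
        +        ###                  
         +    ##***                   
          +#****                      
       ###+ ....                      
    ###    +....                      
  ##        +                         
             +                        
                                      
                                      
                                      
                                      


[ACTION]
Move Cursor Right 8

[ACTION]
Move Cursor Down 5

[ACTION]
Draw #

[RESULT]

                       #   ........   
             ..............      ##   
      .......                 ....    
                      ........        
       #         ..... ####           
       +            ###               
        +        ###                  
         +    ##***                   
          +#****                      
       ###+ ...#                      
    ###    +....                      
  ##        +                         
             +                        
                                      
                                      
                                      
                                      
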